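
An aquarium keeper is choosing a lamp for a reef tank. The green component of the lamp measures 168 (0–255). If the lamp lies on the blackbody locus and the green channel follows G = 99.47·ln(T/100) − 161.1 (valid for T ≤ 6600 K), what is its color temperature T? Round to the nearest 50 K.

2750 K

ln t = (168 + 161.1) / 99.47 = 3.3085.
t = e^3.3085 = 27.345.
T = 100·t = 2735 K → 2750 K to the nearest 50 K.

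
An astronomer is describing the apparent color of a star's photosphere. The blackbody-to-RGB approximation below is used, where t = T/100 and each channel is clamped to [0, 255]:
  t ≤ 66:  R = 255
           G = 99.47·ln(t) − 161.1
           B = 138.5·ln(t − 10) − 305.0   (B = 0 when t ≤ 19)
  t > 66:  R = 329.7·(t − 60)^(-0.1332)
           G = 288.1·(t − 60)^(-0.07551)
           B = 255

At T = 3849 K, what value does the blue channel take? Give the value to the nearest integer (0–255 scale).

t = 3849/100 = 38.49; the t ≤ 66 branch applies.
B = 138.5·ln(38.49 − 10) − 305.0 = 138.5·ln 28.49 − 305.0 = 138.5·3.3496 − 305.0 = 158.913.
Rounded: 159.

159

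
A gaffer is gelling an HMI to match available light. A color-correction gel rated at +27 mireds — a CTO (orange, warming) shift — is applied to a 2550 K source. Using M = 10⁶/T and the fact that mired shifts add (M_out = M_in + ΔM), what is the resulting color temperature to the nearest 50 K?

2400 K

M_in = 10⁶/2550 = 392.16 mireds.
M_out = 392.16 + (+27) = 419.16 mireds.
T_out = 10⁶/419.16 = 2385.7 K → 2400 K.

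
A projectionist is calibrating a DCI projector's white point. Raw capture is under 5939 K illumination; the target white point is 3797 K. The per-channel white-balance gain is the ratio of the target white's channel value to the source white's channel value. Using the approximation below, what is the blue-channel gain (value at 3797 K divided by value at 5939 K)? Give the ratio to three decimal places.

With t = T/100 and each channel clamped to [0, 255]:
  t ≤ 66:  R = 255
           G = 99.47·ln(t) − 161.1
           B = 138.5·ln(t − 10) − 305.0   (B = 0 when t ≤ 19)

At 5939 K (t = 59.39):
  B = 138.5·ln(59.39 − 10) − 305.0 = 138.5·ln 49.39 − 305.0 = 138.5·3.8997 − 305.0 = 235.115.
At 3797 K (t = 37.97):
  B = 138.5·ln(37.97 − 10) − 305.0 = 138.5·ln 27.97 − 305.0 = 138.5·3.3311 − 305.0 = 156.362.
Gain = 156.362 / 235.115 = 0.6650 → 0.665.

0.665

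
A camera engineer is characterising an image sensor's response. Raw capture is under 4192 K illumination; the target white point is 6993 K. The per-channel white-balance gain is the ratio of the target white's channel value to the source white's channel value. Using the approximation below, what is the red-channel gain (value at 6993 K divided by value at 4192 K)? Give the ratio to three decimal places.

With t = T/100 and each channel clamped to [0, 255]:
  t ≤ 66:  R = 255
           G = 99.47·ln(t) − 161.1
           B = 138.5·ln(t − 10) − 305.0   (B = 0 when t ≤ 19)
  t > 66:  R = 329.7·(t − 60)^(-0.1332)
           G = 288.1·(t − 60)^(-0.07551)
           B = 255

At 4192 K (t = 41.92):
  R = 255 by definition for t ≤ 66.
At 6993 K (t = 69.93):
  R = 329.7·(69.93 − 60)^(-0.1332) = 329.7·9.93^(-0.1332) = 329.7·0.73656 = 242.843.
Gain = 242.843 / 255.000 = 0.9523 → 0.952.

0.952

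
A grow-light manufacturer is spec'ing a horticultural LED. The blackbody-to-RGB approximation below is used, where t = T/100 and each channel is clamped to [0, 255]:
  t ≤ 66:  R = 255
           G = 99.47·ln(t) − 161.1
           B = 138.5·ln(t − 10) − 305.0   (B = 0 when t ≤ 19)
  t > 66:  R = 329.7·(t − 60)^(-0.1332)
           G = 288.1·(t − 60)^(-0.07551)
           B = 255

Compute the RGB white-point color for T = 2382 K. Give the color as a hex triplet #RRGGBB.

#FF9A3B

t = 2382/100 = 23.82; the t ≤ 66 branch applies.
R = 255 by definition for t ≤ 66.
G = 99.47·ln 23.82 − 161.1 = 99.47·3.1705 − 161.1 = 154.272.
B = 138.5·ln(23.82 − 10) − 305.0 = 138.5·ln 13.82 − 305.0 = 138.5·2.6261 − 305.0 = 58.717.
Rounded: (255, 154, 59).
In hex: #FF9A3B.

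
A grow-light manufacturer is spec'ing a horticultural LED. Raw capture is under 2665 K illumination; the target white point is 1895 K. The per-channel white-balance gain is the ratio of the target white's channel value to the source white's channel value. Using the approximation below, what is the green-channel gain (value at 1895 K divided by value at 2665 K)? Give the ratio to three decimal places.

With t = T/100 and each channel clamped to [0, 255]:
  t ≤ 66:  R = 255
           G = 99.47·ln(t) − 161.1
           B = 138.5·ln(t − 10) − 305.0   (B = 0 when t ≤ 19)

At 2665 K (t = 26.65):
  G = 99.47·ln 26.65 − 161.1 = 99.47·3.2828 − 161.1 = 165.439.
At 1895 K (t = 18.95):
  G = 99.47·ln 18.95 − 161.1 = 99.47·2.9418 − 161.1 = 131.521.
Gain = 131.521 / 165.439 = 0.7950 → 0.795.

0.795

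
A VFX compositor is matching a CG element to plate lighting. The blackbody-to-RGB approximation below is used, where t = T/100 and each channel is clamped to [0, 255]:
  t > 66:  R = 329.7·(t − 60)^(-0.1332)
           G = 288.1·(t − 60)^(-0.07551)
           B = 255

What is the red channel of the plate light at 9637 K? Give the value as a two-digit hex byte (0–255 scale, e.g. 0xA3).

t = 9637/100 = 96.37; the t > 66 branch applies.
R = 329.7·(96.37 − 60)^(-0.1332) = 329.7·36.37^(-0.1332) = 329.7·0.61960 = 204.281.
Rounded: 204; in hex, 0xCC.

0xCC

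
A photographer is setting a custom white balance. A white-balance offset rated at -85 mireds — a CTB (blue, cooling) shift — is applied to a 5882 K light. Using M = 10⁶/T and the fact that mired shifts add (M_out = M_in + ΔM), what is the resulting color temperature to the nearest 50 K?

11750 K

M_in = 10⁶/5882 = 170.01 mireds.
M_out = 170.01 + (-85) = 85.01 mireds.
T_out = 10⁶/85.01 = 11763.3 K → 11750 K.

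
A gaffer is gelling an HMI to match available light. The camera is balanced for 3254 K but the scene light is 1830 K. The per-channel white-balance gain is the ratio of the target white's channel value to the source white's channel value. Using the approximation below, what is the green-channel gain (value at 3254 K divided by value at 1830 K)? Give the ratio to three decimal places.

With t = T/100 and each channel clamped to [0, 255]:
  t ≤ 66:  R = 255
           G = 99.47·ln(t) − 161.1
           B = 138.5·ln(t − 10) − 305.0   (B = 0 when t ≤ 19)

1.447

At 1830 K (t = 18.3):
  G = 99.47·ln 18.3 − 161.1 = 99.47·2.9069 − 161.1 = 128.049.
At 3254 K (t = 32.54):
  G = 99.47·ln 32.54 − 161.1 = 99.47·3.4825 − 161.1 = 185.301.
Gain = 185.301 / 128.049 = 1.4471 → 1.447.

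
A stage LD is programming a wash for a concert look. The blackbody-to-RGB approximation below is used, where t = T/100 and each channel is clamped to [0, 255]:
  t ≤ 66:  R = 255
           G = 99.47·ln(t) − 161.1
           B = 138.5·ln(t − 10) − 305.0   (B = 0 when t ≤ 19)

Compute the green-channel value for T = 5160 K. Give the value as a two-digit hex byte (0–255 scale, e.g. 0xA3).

0xE7

t = 5160/100 = 51.6; the t ≤ 66 branch applies.
G = 99.47·ln 51.6 − 161.1 = 99.47·3.9435 − 161.1 = 231.162.
Rounded: 231; in hex, 0xE7.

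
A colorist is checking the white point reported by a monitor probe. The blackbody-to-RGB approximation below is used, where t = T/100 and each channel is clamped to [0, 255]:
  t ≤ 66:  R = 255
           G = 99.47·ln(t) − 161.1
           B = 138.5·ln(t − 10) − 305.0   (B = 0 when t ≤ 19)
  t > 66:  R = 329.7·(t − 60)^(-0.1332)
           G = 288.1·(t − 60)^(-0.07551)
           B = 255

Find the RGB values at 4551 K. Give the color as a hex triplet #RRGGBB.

t = 4551/100 = 45.51; the t ≤ 66 branch applies.
R = 255 by definition for t ≤ 66.
G = 99.47·ln 45.51 − 161.1 = 99.47·3.8179 − 161.1 = 218.670.
B = 138.5·ln(45.51 − 10) − 305.0 = 138.5·ln 35.51 − 305.0 = 138.5·3.5698 − 305.0 = 189.419.
Rounded: (255, 219, 189).
In hex: #FFDBBD.

#FFDBBD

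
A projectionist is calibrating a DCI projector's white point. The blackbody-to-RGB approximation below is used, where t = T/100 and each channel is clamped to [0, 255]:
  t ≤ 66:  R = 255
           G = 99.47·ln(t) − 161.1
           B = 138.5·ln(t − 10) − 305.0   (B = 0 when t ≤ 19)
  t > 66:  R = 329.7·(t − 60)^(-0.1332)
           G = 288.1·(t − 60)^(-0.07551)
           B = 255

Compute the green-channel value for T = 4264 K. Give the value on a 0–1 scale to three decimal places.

t = 4264/100 = 42.64; the t ≤ 66 branch applies.
G = 99.47·ln 42.64 − 161.1 = 99.47·3.7528 − 161.1 = 212.190.
On a 0–1 scale: 212.190/255 = 0.8321 → 0.832.

0.832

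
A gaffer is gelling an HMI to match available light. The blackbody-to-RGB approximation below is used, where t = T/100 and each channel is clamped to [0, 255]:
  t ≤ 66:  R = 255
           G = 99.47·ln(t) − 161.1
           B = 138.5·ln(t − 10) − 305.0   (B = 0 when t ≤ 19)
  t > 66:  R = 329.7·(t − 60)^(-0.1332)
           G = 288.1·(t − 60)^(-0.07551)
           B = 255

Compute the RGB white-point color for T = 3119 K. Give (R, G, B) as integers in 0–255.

(255, 181, 118)

t = 3119/100 = 31.19; the t ≤ 66 branch applies.
R = 255 by definition for t ≤ 66.
G = 99.47·ln 31.19 − 161.1 = 99.47·3.4401 − 161.1 = 181.087.
B = 138.5·ln(31.19 − 10) − 305.0 = 138.5·ln 21.19 − 305.0 = 138.5·3.0535 − 305.0 = 117.914.
Rounded: (255, 181, 118).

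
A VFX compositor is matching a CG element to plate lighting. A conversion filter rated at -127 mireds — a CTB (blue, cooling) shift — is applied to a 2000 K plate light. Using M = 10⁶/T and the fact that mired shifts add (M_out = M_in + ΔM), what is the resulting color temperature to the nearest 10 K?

M_in = 10⁶/2000 = 500.00 mireds.
M_out = 500.00 + (-127) = 373.00 mireds.
T_out = 10⁶/373.00 = 2681.0 K → 2680 K.

2680 K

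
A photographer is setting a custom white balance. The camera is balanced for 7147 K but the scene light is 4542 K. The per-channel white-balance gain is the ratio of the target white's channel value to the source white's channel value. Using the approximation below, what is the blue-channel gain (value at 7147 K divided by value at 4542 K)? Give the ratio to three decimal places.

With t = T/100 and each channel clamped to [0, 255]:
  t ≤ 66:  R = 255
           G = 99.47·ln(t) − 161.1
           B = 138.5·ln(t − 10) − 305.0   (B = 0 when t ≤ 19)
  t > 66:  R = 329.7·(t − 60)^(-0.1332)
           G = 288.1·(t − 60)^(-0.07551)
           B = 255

1.349

At 4542 K (t = 45.42):
  B = 138.5·ln(45.42 − 10) − 305.0 = 138.5·ln 35.42 − 305.0 = 138.5·3.5673 − 305.0 = 189.068.
At 7147 K (t = 71.47):
  B = 255 by definition for t > 66.
Gain = 255.000 / 189.068 = 1.3487 → 1.349.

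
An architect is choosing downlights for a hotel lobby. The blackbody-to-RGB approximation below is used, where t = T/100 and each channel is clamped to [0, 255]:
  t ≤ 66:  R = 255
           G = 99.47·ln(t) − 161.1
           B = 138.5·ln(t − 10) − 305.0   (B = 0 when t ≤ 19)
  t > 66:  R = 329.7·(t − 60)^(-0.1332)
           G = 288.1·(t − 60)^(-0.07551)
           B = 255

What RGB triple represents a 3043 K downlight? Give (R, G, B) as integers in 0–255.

t = 3043/100 = 30.43; the t ≤ 66 branch applies.
R = 255 by definition for t ≤ 66.
G = 99.47·ln 30.43 − 161.1 = 99.47·3.4154 − 161.1 = 178.633.
B = 138.5·ln(30.43 − 10) − 305.0 = 138.5·ln 20.43 − 305.0 = 138.5·3.0170 − 305.0 = 112.855.
Rounded: (255, 179, 113).

(255, 179, 113)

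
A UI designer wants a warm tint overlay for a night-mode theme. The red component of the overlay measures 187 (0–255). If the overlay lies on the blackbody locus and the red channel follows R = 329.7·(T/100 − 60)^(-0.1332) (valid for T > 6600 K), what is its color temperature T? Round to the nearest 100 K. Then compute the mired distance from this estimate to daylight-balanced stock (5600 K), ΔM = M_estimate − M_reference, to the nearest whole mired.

(t − 60)^(-0.1332) = 187/329.7 = 0.56718.
t − 60 = 0.56718^(1/-0.1332) = 0.56718^(-7.508) = 70.620, so t = 130.620.
T = 100·t = 13062 K → 13100 K to the nearest 100 K.
M_estimate = 10⁶/13100 = 76.34; M_reference = 10⁶/5600 = 178.57.
ΔM = 76.34 − 178.57 = -102.24 → -102 mireds.

-102 mireds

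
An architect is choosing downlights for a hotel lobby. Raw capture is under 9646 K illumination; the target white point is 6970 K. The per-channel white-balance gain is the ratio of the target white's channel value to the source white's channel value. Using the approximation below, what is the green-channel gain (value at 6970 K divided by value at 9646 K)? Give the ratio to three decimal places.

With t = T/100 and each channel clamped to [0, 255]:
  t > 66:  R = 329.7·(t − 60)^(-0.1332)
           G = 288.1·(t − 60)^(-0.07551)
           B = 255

At 9646 K (t = 96.46):
  G = 288.1·(96.46 − 60)^(-0.07551) = 288.1·36.46^(-0.07551) = 288.1·0.76220 = 219.589.
At 6970 K (t = 69.7):
  G = 288.1·(69.7 − 60)^(-0.07551) = 288.1·9.7^(-0.07551) = 288.1·0.84234 = 242.679.
Gain = 242.679 / 219.589 = 1.1052 → 1.105.

1.105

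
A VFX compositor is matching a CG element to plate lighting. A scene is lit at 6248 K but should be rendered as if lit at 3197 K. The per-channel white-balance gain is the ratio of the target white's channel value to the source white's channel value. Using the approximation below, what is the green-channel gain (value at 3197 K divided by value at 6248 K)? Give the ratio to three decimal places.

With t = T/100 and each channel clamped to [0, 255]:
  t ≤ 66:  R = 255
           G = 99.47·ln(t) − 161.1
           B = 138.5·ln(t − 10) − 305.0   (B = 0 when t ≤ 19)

0.734

At 6248 K (t = 62.48):
  G = 99.47·ln 62.48 − 161.1 = 99.47·4.1348 − 161.1 = 250.193.
At 3197 K (t = 31.97):
  G = 99.47·ln 31.97 − 161.1 = 99.47·3.4648 − 161.1 = 183.543.
Gain = 183.543 / 250.193 = 0.7336 → 0.734.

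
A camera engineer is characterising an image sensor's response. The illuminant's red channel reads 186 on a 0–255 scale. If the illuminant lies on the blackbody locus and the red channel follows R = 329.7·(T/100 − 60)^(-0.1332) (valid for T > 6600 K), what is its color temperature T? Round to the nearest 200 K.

13400 K

(t − 60)^(-0.1332) = 186/329.7 = 0.56415.
t − 60 = 0.56415^(1/-0.1332) = 0.56415^(-7.508) = 73.521, so t = 133.521.
T = 100·t = 13352 K → 13400 K to the nearest 200 K.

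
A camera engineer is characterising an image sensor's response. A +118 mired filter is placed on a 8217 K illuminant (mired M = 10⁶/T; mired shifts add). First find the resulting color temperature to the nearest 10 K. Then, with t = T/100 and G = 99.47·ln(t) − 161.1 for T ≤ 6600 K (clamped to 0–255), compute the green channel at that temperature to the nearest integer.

210

M_in = 10⁶/8217 = 121.70; M_out = 121.70 + (+118) = 239.70.
T_out = 10⁶/239.70 = 4171.9 K → 4170 K; t = 41.7.
G = 99.47·ln 41.7 − 161.1 = 99.47·3.7305 − 161.1 = 209.973.
Rounded: 210.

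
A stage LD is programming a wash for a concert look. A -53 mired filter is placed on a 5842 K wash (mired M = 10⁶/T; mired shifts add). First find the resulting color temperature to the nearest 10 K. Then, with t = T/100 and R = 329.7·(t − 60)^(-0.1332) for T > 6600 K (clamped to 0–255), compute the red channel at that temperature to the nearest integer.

M_in = 10⁶/5842 = 171.17; M_out = 171.17 + (-53) = 118.17.
T_out = 10⁶/118.17 = 8462.1 K → 8460 K; t = 84.6.
R = 329.7·(84.6 − 60)^(-0.1332) = 329.7·24.6^(-0.1332) = 329.7·0.65272 = 215.202.
Rounded: 215.

215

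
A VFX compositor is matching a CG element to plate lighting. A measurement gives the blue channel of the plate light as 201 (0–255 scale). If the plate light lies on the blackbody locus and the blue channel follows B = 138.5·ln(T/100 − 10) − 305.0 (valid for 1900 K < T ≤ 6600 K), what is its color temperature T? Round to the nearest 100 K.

4900 K

ln(t − 10) = (201 + 305.0) / 138.5 = 3.6534.
t − 10 = e^3.6534 = 38.607, so t = 48.607.
T = 100·t = 4861 K → 4900 K to the nearest 100 K.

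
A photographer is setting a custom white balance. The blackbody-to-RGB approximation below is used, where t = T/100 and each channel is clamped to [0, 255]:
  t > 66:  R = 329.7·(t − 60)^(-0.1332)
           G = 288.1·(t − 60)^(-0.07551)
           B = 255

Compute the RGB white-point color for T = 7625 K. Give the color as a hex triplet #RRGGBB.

t = 7625/100 = 76.25; the t > 66 branch applies.
R = 329.7·(76.25 − 60)^(-0.1332) = 329.7·16.25^(-0.1332) = 329.7·0.68979 = 227.422.
G = 288.1·(76.25 − 60)^(-0.07551) = 288.1·16.25^(-0.07551) = 288.1·0.81016 = 233.406.
B = 255 by definition for t > 66.
Rounded: (227, 233, 255).
In hex: #E3E9FF.

#E3E9FF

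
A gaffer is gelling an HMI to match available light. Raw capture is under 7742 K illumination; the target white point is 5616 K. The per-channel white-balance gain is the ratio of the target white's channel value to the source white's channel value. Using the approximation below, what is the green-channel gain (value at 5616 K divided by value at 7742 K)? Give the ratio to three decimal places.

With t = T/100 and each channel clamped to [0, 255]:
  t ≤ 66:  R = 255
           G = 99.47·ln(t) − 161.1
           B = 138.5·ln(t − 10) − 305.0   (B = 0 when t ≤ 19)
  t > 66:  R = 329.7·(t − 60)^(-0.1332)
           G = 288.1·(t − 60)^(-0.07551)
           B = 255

1.032

At 7742 K (t = 77.42):
  G = 288.1·(77.42 − 60)^(-0.07551) = 288.1·17.42^(-0.07551) = 288.1·0.80591 = 232.184.
At 5616 K (t = 56.16):
  G = 99.47·ln 56.16 − 161.1 = 99.47·4.0282 − 161.1 = 239.586.
Gain = 239.586 / 232.184 = 1.0319 → 1.032.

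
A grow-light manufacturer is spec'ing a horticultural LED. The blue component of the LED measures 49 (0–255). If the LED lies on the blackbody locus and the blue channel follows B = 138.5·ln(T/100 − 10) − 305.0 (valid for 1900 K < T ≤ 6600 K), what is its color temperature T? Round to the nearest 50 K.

ln(t − 10) = (49 + 305.0) / 138.5 = 2.5560.
t − 10 = e^2.5560 = 12.884, so t = 22.884.
T = 100·t = 2288 K → 2300 K to the nearest 50 K.

2300 K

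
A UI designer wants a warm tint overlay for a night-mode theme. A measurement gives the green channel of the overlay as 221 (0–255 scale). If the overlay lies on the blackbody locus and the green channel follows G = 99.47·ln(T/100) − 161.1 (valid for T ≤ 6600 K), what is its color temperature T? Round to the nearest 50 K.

ln t = (221 + 161.1) / 99.47 = 3.8414.
t = e^3.8414 = 46.589.
T = 100·t = 4659 K → 4650 K to the nearest 50 K.

4650 K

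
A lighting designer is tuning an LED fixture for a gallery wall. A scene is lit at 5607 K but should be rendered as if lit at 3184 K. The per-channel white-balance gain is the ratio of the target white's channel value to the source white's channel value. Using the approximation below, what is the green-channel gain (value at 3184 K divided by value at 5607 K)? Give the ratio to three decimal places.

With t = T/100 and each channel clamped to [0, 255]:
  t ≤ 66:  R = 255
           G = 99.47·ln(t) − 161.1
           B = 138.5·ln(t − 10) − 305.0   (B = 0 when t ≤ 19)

At 5607 K (t = 56.07):
  G = 99.47·ln 56.07 − 161.1 = 99.47·4.0266 − 161.1 = 239.426.
At 3184 K (t = 31.84):
  G = 99.47·ln 31.84 − 161.1 = 99.47·3.4607 − 161.1 = 183.138.
Gain = 183.138 / 239.426 = 0.7649 → 0.765.

0.765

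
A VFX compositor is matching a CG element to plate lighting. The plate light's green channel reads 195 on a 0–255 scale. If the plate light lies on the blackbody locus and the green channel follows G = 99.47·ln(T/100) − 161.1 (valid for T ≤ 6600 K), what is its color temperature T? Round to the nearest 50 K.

3600 K

ln t = (195 + 161.1) / 99.47 = 3.5800.
t = e^3.5800 = 35.873.
T = 100·t = 3587 K → 3600 K to the nearest 50 K.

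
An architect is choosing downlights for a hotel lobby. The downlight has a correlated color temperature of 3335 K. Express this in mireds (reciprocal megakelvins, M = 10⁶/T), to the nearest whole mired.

M = 10⁶ / 3335 = 299.850 → 300 mireds.

300 mireds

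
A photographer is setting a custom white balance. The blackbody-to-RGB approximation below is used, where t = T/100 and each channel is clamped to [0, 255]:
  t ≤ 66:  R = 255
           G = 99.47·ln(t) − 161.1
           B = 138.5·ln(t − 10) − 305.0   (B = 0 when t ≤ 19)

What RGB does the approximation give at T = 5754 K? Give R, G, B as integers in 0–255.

t = 5754/100 = 57.54; the t ≤ 66 branch applies.
R = 255 by definition for t ≤ 66.
G = 99.47·ln 57.54 − 161.1 = 99.47·4.0525 − 161.1 = 242.000.
B = 138.5·ln(57.54 − 10) − 305.0 = 138.5·ln 47.54 − 305.0 = 138.5·3.8616 − 305.0 = 229.828.
Rounded: (255, 242, 230).

R=255, G=242, B=230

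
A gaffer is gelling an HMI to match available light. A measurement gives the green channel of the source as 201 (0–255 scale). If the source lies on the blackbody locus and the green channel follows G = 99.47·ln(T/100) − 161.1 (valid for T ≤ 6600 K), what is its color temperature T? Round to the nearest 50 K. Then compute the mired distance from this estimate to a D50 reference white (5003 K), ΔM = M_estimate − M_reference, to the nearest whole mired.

ln t = (201 + 161.1) / 99.47 = 3.6403.
t = e^3.6403 = 38.103.
T = 100·t = 3810 K → 3800 K to the nearest 50 K.
M_estimate = 10⁶/3800 = 263.16; M_reference = 10⁶/5003 = 199.88.
ΔM = 263.16 − 199.88 = 63.28 → +63 mireds.

+63 mireds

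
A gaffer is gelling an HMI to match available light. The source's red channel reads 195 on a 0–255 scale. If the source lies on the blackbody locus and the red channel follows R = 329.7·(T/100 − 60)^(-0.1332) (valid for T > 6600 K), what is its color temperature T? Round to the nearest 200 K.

11200 K

(t − 60)^(-0.1332) = 195/329.7 = 0.59145.
t − 60 = 0.59145^(1/-0.1332) = 0.59145^(-7.508) = 51.564, so t = 111.564.
T = 100·t = 11156 K → 11200 K to the nearest 200 K.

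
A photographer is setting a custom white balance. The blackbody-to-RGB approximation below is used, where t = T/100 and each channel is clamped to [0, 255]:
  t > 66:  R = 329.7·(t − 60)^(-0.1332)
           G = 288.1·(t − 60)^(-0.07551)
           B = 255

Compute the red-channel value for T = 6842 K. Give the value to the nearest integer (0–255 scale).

t = 6842/100 = 68.42; the t > 66 branch applies.
R = 329.7·(68.42 − 60)^(-0.1332) = 329.7·8.42^(-0.1332) = 329.7·0.75292 = 248.237.
Rounded: 248.

248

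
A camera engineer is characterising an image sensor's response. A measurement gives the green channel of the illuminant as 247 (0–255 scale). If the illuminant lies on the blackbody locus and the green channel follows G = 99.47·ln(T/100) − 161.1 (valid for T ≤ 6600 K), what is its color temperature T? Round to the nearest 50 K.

6050 K

ln t = (247 + 161.1) / 99.47 = 4.1027.
t = e^4.1027 = 60.506.
T = 100·t = 6051 K → 6050 K to the nearest 50 K.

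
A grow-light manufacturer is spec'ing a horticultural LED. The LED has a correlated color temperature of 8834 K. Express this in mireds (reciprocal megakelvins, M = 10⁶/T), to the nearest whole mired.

M = 10⁶ / 8834 = 113.199 → 113 mireds.

113 mireds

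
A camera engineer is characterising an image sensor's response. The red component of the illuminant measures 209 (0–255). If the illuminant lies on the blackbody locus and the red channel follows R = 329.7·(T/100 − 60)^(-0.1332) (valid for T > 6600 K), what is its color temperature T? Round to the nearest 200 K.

(t − 60)^(-0.1332) = 209/329.7 = 0.63391.
t − 60 = 0.63391^(1/-0.1332) = 0.63391^(-7.508) = 30.639, so t = 90.639.
T = 100·t = 9064 K → 9000 K to the nearest 200 K.

9000 K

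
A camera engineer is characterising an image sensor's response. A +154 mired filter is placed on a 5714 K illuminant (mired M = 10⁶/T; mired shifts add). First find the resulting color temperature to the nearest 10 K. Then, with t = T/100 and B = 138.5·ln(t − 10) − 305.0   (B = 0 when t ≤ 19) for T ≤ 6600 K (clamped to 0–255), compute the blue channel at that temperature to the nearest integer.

M_in = 10⁶/5714 = 175.01; M_out = 175.01 + (+154) = 329.01.
T_out = 10⁶/329.01 = 3039.4 K → 3040 K; t = 30.4.
B = 138.5·ln(30.4 − 10) − 305.0 = 138.5·ln 20.4 − 305.0 = 138.5·3.0155 − 305.0 = 112.652.
Rounded: 113.

113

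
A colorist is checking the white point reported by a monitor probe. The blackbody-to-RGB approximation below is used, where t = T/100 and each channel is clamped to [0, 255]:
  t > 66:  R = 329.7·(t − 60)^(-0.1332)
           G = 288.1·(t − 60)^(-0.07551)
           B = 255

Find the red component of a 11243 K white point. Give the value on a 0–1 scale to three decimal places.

0.763

t = 11243/100 = 112.43; the t > 66 branch applies.
R = 329.7·(112.43 − 60)^(-0.1332) = 329.7·52.43^(-0.1332) = 329.7·0.59014 = 194.568.
On a 0–1 scale: 194.568/255 = 0.7630 → 0.763.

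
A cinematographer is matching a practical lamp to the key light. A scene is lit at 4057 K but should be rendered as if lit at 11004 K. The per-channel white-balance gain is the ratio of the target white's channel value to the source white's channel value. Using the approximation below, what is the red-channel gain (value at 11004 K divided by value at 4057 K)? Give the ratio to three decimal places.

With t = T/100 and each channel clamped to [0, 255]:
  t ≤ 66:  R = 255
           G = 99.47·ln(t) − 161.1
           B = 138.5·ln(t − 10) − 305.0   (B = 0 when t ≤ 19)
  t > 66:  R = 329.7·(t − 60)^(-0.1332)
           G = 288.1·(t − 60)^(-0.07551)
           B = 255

At 4057 K (t = 40.57):
  R = 255 by definition for t ≤ 66.
At 11004 K (t = 110.04):
  R = 329.7·(110.04 − 60)^(-0.1332) = 329.7·50.04^(-0.1332) = 329.7·0.59381 = 195.781.
Gain = 195.781 / 255.000 = 0.7678 → 0.768.

0.768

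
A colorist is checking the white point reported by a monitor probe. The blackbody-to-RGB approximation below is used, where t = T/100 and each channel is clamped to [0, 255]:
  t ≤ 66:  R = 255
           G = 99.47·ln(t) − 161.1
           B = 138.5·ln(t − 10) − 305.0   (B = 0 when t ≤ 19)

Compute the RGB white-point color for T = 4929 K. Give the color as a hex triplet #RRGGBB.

#FFE3CB

t = 4929/100 = 49.29; the t ≤ 66 branch applies.
R = 255 by definition for t ≤ 66.
G = 99.47·ln 49.29 − 161.1 = 99.47·3.8977 − 161.1 = 226.606.
B = 138.5·ln(49.29 − 10) − 305.0 = 138.5·ln 39.29 − 305.0 = 138.5·3.6710 − 305.0 = 203.429.
Rounded: (255, 227, 203).
In hex: #FFE3CB.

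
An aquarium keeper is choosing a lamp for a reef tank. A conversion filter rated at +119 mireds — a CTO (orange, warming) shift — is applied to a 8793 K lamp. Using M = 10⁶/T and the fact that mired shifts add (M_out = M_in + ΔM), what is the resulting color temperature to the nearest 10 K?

4300 K

M_in = 10⁶/8793 = 113.73 mireds.
M_out = 113.73 + (+119) = 232.73 mireds.
T_out = 10⁶/232.73 = 4296.9 K → 4300 K.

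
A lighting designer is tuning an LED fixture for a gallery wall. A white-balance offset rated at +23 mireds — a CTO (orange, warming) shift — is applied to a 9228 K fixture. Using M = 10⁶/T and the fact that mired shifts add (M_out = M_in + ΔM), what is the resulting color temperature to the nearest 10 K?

M_in = 10⁶/9228 = 108.37 mireds.
M_out = 108.37 + (+23) = 131.37 mireds.
T_out = 10⁶/131.37 = 7612.3 K → 7610 K.

7610 K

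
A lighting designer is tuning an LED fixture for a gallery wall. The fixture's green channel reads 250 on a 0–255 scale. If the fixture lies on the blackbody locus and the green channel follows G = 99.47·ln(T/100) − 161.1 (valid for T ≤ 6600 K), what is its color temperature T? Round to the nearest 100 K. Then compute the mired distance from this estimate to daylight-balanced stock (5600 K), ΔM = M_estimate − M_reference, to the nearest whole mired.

-17 mireds

ln t = (250 + 161.1) / 99.47 = 4.1329.
t = e^4.1329 = 62.359.
T = 100·t = 6236 K → 6200 K to the nearest 100 K.
M_estimate = 10⁶/6200 = 161.29; M_reference = 10⁶/5600 = 178.57.
ΔM = 161.29 − 178.57 = -17.28 → -17 mireds.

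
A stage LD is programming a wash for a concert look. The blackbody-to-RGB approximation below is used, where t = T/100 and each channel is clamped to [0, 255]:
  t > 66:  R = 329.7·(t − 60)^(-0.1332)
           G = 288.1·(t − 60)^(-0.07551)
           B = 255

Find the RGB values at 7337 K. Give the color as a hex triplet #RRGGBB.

t = 7337/100 = 73.37; the t > 66 branch applies.
R = 329.7·(73.37 − 60)^(-0.1332) = 329.7·13.37^(-0.1332) = 329.7·0.70794 = 233.409.
G = 288.1·(73.37 − 60)^(-0.07551) = 288.1·13.37^(-0.07551) = 288.1·0.82218 = 236.869.
B = 255 by definition for t > 66.
Rounded: (233, 237, 255).
In hex: #E9EDFF.

#E9EDFF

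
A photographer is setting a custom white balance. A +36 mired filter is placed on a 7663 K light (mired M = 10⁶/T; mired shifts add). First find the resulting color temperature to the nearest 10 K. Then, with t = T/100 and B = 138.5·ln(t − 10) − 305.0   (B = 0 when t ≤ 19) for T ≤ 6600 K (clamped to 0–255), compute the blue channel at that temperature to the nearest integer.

M_in = 10⁶/7663 = 130.50; M_out = 130.50 + (+36) = 166.50.
T_out = 10⁶/166.50 = 6006.1 K → 6010 K; t = 60.1.
B = 138.5·ln(60.1 − 10) − 305.0 = 138.5·ln 50.1 − 305.0 = 138.5·3.9140 − 305.0 = 237.092.
Rounded: 237.

237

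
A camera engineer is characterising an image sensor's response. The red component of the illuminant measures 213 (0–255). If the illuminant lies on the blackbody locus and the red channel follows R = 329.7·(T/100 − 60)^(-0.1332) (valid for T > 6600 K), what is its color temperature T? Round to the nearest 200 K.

(t − 60)^(-0.1332) = 213/329.7 = 0.64604.
t − 60 = 0.64604^(1/-0.1332) = 0.64604^(-7.508) = 26.575, so t = 86.575.
T = 100·t = 8657 K → 8600 K to the nearest 200 K.

8600 K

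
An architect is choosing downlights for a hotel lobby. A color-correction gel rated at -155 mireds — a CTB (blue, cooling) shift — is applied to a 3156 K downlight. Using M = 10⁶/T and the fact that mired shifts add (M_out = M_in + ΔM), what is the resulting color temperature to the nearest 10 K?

6180 K

M_in = 10⁶/3156 = 316.86 mireds.
M_out = 316.86 + (-155) = 161.86 mireds.
T_out = 10⁶/161.86 = 6178.3 K → 6180 K.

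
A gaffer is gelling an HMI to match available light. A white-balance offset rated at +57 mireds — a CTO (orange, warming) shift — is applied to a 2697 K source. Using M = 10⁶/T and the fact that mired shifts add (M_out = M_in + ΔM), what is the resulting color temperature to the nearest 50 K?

2350 K

M_in = 10⁶/2697 = 370.78 mireds.
M_out = 370.78 + (+57) = 427.78 mireds.
T_out = 10⁶/427.78 = 2337.6 K → 2350 K.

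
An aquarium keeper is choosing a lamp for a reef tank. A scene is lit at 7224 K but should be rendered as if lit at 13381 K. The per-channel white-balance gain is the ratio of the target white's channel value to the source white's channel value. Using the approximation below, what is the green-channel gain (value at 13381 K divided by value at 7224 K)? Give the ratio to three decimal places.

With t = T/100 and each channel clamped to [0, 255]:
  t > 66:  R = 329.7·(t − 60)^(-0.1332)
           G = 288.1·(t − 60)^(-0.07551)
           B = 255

At 7224 K (t = 72.24):
  G = 288.1·(72.24 − 60)^(-0.07551) = 288.1·12.24^(-0.07551) = 288.1·0.82768 = 238.454.
At 13381 K (t = 133.81):
  G = 288.1·(133.81 − 60)^(-0.07551) = 288.1·73.81^(-0.07551) = 288.1·0.72267 = 208.201.
Gain = 208.201 / 238.454 = 0.8731 → 0.873.

0.873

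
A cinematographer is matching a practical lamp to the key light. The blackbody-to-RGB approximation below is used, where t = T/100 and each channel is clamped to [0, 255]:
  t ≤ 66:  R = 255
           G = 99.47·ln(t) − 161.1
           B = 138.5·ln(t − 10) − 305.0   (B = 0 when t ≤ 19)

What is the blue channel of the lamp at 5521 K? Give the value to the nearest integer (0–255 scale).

t = 5521/100 = 55.21; the t ≤ 66 branch applies.
B = 138.5·ln(55.21 − 10) − 305.0 = 138.5·ln 45.21 − 305.0 = 138.5·3.8113 − 305.0 = 222.868.
Rounded: 223.

223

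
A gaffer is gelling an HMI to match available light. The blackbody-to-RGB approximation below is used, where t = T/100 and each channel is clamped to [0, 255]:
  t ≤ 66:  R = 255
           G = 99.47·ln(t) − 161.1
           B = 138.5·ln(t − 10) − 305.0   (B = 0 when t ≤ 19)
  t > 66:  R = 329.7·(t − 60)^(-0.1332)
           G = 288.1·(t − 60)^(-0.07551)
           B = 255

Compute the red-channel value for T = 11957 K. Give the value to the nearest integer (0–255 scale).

191

t = 11957/100 = 119.57; the t > 66 branch applies.
R = 329.7·(119.57 − 60)^(-0.1332) = 329.7·59.57^(-0.1332) = 329.7·0.58018 = 191.287.
Rounded: 191.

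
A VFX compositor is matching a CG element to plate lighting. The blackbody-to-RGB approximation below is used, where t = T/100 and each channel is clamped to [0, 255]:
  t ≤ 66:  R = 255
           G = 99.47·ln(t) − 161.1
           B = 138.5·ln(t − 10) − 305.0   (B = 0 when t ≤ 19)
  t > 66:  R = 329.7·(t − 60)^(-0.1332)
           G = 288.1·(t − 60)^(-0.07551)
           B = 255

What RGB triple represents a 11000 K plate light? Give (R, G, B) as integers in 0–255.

(196, 214, 255)

t = 11000/100 = 110; the t > 66 branch applies.
R = 329.7·(110 − 60)^(-0.1332) = 329.7·50^(-0.1332) = 329.7·0.59388 = 195.802.
G = 288.1·(110 − 60)^(-0.07551) = 288.1·50^(-0.07551) = 288.1·0.74424 = 214.414.
B = 255 by definition for t > 66.
Rounded: (196, 214, 255).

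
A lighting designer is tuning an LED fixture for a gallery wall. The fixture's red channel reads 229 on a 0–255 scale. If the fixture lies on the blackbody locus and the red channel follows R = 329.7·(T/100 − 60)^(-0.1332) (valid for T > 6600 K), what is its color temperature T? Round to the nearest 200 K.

7600 K

(t − 60)^(-0.1332) = 229/329.7 = 0.69457.
t − 60 = 0.69457^(1/-0.1332) = 0.69457^(-7.508) = 15.428, so t = 75.428.
T = 100·t = 7543 K → 7600 K to the nearest 200 K.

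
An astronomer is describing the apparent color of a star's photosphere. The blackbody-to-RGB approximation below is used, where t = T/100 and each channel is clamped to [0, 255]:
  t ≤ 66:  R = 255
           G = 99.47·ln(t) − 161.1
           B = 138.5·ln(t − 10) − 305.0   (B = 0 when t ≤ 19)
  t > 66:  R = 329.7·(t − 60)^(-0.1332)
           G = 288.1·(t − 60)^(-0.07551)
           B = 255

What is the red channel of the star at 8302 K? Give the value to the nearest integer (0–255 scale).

t = 8302/100 = 83.02; the t > 66 branch applies.
R = 329.7·(83.02 − 60)^(-0.1332) = 329.7·23.02^(-0.1332) = 329.7·0.65852 = 217.113.
Rounded: 217.

217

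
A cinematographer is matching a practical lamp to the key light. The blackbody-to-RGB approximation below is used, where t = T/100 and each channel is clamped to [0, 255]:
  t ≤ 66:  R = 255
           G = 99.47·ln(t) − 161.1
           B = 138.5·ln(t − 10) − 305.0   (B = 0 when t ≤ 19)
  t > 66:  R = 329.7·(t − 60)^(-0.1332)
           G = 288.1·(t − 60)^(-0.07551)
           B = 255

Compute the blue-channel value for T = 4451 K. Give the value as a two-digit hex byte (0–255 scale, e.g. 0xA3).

0xB9

t = 4451/100 = 44.51; the t ≤ 66 branch applies.
B = 138.5·ln(44.51 − 10) − 305.0 = 138.5·ln 34.51 − 305.0 = 138.5·3.5412 − 305.0 = 185.463.
Rounded: 185; in hex, 0xB9.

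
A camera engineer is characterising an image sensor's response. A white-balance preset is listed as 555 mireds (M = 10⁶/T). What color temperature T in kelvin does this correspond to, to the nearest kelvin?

T = 10⁶ / 555 = 1801.80 K → 1802 K.

1802 K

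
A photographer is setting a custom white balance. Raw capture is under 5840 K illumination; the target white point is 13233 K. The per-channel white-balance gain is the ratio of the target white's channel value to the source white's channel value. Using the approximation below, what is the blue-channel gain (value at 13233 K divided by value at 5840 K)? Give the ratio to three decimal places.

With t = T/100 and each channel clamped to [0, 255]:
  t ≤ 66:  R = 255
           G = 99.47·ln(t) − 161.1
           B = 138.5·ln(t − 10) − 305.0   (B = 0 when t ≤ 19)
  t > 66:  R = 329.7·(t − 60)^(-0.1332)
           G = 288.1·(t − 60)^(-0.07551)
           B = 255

At 5840 K (t = 58.4):
  B = 138.5·ln(58.4 − 10) − 305.0 = 138.5·ln 48.4 − 305.0 = 138.5·3.8795 − 305.0 = 232.311.
At 13233 K (t = 132.33):
  B = 255 by definition for t > 66.
Gain = 255.000 / 232.311 = 1.0977 → 1.098.

1.098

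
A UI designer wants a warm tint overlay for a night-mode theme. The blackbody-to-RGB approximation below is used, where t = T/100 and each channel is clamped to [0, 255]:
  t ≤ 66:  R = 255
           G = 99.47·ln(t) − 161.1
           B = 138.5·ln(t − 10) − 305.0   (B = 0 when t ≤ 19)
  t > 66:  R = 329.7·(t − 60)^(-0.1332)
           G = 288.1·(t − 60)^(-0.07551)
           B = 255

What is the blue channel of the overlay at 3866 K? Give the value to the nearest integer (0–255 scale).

t = 3866/100 = 38.66; the t ≤ 66 branch applies.
B = 138.5·ln(38.66 − 10) − 305.0 = 138.5·ln 28.66 − 305.0 = 138.5·3.3555 − 305.0 = 159.737.
Rounded: 160.

160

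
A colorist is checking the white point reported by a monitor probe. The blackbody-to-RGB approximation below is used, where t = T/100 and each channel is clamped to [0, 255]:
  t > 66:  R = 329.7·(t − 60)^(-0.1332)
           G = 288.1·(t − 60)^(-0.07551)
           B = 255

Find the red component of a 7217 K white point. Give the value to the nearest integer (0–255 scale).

236

t = 7217/100 = 72.17; the t > 66 branch applies.
R = 329.7·(72.17 − 60)^(-0.1332) = 329.7·12.17^(-0.1332) = 329.7·0.71687 = 236.351.
Rounded: 236.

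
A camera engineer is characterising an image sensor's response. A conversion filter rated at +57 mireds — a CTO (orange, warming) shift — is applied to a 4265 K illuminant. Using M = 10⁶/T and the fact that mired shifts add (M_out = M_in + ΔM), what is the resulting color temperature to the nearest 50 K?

3450 K

M_in = 10⁶/4265 = 234.47 mireds.
M_out = 234.47 + (+57) = 291.47 mireds.
T_out = 10⁶/291.47 = 3430.9 K → 3450 K.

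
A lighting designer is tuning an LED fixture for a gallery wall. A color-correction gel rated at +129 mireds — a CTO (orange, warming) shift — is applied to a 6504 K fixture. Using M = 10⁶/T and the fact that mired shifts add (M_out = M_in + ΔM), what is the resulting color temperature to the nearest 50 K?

M_in = 10⁶/6504 = 153.75 mireds.
M_out = 153.75 + (+129) = 282.75 mireds.
T_out = 10⁶/282.75 = 3536.7 K → 3550 K.

3550 K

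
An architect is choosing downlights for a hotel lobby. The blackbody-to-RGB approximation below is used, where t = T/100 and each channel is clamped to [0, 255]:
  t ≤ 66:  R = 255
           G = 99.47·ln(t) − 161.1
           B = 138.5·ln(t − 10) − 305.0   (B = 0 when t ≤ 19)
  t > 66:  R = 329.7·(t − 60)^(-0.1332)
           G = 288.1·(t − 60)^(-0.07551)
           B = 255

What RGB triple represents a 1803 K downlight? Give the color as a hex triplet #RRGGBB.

t = 1803/100 = 18.03; the t ≤ 66 branch applies.
R = 255 by definition for t ≤ 66.
G = 99.47·ln 18.03 − 161.1 = 99.47·2.8920 − 161.1 = 126.571.
t = 18.03 ≤ 19, so B = 0.
Rounded: (255, 127, 0).
In hex: #FF7F00.

#FF7F00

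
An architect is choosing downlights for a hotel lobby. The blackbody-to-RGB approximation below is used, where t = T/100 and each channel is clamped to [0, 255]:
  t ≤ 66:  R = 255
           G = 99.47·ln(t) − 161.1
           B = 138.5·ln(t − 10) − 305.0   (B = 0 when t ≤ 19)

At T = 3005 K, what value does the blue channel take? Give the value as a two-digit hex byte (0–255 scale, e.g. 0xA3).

0x6E

t = 3005/100 = 30.05; the t ≤ 66 branch applies.
B = 138.5·ln(30.05 − 10) − 305.0 = 138.5·ln 20.05 − 305.0 = 138.5·2.9982 − 305.0 = 110.255.
Rounded: 110; in hex, 0x6E.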